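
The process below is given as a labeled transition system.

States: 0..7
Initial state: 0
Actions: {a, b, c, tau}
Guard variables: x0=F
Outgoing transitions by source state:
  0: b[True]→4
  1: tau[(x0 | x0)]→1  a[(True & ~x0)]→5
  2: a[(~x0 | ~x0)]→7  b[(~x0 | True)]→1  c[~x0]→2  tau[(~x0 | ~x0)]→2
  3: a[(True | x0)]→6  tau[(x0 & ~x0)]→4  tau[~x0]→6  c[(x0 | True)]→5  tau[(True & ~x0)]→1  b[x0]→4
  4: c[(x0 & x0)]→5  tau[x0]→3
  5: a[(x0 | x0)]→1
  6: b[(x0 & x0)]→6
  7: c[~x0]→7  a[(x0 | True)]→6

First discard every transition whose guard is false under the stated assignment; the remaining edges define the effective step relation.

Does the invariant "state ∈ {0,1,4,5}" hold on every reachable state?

Allowed set {0,1,4,5}
Reachable = {0,4}
  0: safe
  4: safe

Answer: INVARIANT HOLDS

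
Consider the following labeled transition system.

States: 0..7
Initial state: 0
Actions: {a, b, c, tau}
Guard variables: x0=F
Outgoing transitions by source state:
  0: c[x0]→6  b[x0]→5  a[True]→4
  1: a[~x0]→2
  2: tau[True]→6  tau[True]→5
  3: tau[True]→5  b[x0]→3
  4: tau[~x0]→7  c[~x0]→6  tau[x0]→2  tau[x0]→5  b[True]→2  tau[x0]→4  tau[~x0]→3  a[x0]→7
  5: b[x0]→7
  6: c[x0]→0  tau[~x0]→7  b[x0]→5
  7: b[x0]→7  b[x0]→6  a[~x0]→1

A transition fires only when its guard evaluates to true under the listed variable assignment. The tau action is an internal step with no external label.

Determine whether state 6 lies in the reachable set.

After dropping false guards: 11 live edges.
depth 0: {0}
depth 1: {4}  total {0,4}
depth 2: {2,3,6,7}  total {0,2,3,4,6,7}
depth 3: {1,5}  total {0,1,2,3,4,5,6,7}
Reach set: {0,1,2,3,4,5,6,7}
Path to 6: a·c

Answer: REACHABLE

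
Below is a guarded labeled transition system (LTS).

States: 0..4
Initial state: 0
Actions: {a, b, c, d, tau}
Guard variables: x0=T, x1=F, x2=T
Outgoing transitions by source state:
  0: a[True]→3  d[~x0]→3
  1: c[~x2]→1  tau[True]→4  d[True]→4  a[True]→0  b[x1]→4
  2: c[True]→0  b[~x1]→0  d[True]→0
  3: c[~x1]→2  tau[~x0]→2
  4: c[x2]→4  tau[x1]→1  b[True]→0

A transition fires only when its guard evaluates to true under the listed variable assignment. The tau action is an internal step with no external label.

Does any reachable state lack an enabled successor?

Answer: DEADLOCK-FREE

Working:
Reachable = {0,2,3}
  0: a→3  [1 exit(s)]
  2: b→0  c→0  d→0  [3 exit(s)]
  3: c→2  [1 exit(s)]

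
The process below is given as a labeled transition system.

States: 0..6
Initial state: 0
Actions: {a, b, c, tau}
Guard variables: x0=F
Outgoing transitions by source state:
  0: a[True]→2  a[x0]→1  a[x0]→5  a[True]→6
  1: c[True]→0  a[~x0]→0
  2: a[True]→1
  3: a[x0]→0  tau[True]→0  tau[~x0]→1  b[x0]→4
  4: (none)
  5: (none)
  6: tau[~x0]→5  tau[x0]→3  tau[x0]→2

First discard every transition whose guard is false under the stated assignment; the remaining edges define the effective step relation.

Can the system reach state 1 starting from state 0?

Answer: REACHABLE

Working:
8 transition(s) survive guard evaluation.
Layer 0: {0}
Layer 1: {2,6}  cumulative {0,2,6}
Layer 2: {1,5}  cumulative {0,1,2,5,6}
Reach set: {0,1,2,5,6}
trace reaching 1: a·a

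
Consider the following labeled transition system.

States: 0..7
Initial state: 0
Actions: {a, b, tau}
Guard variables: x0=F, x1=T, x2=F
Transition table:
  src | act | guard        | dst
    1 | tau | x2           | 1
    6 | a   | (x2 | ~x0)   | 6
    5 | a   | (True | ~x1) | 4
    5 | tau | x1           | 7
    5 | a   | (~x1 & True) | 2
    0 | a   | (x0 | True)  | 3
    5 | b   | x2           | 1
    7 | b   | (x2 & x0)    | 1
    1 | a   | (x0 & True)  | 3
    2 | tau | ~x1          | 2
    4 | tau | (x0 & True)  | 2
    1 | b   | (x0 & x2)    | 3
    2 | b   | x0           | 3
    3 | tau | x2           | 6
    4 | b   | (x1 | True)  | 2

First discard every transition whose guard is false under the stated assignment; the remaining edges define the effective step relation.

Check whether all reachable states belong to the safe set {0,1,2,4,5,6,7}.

Answer: INVARIANT VIOLATED at state 3

Analysis:
Allowed set {0,1,2,4,5,6,7}
Reach set: {0,3}
  0: ok
  3: ✗ unsafe
witness against invariant: a → 3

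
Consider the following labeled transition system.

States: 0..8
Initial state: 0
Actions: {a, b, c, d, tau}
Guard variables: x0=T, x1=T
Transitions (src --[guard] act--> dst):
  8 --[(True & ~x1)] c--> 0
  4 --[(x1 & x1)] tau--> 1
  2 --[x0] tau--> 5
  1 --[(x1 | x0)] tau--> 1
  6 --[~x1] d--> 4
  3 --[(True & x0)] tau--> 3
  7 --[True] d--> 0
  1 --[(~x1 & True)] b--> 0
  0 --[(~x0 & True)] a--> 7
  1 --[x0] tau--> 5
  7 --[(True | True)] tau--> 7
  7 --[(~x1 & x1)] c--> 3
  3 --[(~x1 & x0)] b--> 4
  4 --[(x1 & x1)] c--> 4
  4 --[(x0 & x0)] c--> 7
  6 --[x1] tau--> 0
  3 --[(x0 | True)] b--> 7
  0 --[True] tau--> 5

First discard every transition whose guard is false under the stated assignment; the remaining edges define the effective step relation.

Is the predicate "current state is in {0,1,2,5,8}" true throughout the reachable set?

Answer: INVARIANT HOLDS

Trace:
Safe = {0,1,2,5,8}
Reachable = {0,5}
  0: ok
  5: ok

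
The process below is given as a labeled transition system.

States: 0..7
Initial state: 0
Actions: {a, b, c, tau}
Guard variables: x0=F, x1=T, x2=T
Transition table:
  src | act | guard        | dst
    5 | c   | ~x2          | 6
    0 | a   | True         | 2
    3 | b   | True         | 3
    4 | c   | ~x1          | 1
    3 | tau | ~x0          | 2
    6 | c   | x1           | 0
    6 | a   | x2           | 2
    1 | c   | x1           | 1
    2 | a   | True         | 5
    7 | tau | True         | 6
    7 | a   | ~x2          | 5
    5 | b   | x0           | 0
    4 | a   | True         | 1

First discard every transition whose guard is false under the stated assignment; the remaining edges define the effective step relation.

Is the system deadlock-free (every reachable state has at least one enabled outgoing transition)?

Answer: DEADLOCK at state 5

Analysis:
R = {0,2,5}
  0: a→2  [1 exit(s)]
  2: a→5  [1 exit(s)]
  5: ∅  [no exit]
trace reaching 5: a·a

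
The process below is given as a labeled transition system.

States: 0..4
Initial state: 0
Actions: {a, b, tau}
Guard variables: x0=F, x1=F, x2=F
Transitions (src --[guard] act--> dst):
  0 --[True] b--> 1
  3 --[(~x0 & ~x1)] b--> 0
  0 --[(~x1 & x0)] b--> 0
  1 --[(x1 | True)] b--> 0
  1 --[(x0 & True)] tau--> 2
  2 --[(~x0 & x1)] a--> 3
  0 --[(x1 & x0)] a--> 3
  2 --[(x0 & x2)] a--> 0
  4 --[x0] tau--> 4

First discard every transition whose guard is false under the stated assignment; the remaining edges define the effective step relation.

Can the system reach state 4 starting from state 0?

Answer: UNREACHABLE

Working:
After dropping false guards: 3 live edges.
Layer 0: {0}
Layer 1: {1}  now seen {0,1}
R = {0,1}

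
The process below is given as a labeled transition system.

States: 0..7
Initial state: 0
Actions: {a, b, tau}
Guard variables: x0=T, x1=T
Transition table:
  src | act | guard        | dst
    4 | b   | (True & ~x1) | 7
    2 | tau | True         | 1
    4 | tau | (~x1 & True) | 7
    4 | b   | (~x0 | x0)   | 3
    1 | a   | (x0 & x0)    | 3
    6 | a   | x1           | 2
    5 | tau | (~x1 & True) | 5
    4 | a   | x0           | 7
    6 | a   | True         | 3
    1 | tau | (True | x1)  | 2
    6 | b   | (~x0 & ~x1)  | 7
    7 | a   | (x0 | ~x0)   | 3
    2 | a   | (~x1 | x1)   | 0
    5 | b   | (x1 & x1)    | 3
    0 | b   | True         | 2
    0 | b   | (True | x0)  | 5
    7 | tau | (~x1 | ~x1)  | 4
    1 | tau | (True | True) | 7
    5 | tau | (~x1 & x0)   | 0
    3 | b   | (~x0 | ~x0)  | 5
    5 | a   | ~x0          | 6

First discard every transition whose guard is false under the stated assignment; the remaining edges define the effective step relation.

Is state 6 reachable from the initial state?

Answer: UNREACHABLE

Working:
13 transition(s) survive guard evaluation.
L0 = {0}
L1 = {2,5}  now seen {0,2,5}
L2 = {1,3}  now seen {0,1,2,3,5}
L3 = {7}  now seen {0,1,2,3,5,7}
Reachable = {0,1,2,3,5,7}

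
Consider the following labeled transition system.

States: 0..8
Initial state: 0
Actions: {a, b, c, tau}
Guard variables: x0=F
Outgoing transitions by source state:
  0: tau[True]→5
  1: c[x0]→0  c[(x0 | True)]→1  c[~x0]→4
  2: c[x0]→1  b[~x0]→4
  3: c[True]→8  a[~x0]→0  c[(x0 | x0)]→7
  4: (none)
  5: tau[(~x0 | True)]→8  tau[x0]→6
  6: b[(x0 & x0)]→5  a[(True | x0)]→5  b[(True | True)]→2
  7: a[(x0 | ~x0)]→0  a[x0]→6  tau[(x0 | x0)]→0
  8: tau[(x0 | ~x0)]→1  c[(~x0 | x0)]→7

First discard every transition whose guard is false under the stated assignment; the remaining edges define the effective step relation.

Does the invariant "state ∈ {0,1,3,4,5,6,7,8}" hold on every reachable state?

Answer: INVARIANT HOLDS

Trace:
Inv-set: {0,1,3,4,5,6,7,8}
Reach set: {0,1,4,5,7,8}
  0: ✓
  1: ✓
  4: ✓
  5: ✓
  7: ✓
  8: ✓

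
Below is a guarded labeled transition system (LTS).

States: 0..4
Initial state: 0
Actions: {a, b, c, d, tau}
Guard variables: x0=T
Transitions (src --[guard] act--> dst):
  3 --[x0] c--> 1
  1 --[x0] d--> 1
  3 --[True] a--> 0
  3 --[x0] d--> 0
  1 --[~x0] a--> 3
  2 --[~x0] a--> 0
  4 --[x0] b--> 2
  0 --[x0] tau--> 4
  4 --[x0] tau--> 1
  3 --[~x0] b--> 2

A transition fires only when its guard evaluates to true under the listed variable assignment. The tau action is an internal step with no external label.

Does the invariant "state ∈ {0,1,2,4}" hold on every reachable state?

Answer: INVARIANT HOLDS

Trace:
Inv-set: {0,1,2,4}
Reach set: {0,1,2,4}
  0: ✓
  1: ✓
  2: ✓
  4: ✓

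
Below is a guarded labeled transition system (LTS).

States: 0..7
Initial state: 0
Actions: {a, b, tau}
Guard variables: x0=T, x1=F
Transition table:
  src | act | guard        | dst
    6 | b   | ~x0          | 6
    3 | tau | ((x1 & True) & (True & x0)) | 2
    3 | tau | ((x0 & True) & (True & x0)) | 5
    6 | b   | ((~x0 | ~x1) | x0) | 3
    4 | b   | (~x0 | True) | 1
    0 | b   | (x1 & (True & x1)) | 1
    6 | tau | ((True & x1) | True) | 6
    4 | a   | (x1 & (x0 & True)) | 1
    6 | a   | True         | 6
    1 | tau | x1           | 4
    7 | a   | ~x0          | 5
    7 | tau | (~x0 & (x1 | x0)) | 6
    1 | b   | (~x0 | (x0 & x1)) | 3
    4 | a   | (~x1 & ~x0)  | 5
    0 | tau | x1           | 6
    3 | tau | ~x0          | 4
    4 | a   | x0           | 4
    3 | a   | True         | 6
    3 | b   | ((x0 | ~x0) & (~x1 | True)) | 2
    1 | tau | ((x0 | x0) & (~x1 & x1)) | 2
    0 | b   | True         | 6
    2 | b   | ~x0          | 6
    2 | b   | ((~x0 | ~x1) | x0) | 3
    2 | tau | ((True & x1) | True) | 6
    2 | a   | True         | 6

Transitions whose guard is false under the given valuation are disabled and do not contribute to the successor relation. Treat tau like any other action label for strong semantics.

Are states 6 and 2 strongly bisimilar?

Bisimulation quotient by refinement:
  round 0: {{0,1,2,3,4,5,6,7}}
  round 1: {{0},{1,5,7},{2,3,6},{4}}
  round 2: {{0},{1,5,7},{2,6},{3},{4}}
stable after 3 split(s): 5 block(s)
6∈{2,6}, 2∈{2,6}

Answer: BISIMILAR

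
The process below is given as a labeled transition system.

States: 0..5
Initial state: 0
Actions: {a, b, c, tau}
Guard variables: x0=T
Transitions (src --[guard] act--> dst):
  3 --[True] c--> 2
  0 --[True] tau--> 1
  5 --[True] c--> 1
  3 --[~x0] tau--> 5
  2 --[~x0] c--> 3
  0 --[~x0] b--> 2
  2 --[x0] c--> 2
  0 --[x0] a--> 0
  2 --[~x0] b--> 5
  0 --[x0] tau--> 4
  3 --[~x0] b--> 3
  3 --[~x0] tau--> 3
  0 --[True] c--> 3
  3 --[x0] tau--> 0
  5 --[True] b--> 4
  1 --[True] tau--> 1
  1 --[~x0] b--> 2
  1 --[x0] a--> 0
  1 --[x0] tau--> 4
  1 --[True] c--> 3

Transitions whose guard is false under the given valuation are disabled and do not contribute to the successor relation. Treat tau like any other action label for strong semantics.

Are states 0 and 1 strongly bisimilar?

Answer: BISIMILAR

Working:
Bisimulation quotient by refinement:
  π0 = {{0,1,2,3,4,5}}
  π1 = {{0,1},{2},{3},{4},{5}}
stable after 2 split(s): 5 block(s)
0∈{0,1}, 1∈{0,1}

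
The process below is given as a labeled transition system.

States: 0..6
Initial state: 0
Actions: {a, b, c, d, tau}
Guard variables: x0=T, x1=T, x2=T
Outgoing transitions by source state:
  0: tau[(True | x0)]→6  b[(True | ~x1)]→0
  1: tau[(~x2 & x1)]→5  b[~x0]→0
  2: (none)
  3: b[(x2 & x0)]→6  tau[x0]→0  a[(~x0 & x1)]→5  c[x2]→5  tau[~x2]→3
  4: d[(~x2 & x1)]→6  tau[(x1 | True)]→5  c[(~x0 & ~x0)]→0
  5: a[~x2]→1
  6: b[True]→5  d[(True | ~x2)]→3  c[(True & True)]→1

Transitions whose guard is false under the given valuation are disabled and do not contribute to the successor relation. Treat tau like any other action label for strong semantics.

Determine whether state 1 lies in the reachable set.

Guard filter leaves 9 enabled edge(s).
depth 0: {0}
depth 1: {6}  cumulative {0,6}
depth 2: {1,3,5}  cumulative {0,1,3,5,6}
Reach set: {0,1,3,5,6}
witness 1: tau·c

Answer: REACHABLE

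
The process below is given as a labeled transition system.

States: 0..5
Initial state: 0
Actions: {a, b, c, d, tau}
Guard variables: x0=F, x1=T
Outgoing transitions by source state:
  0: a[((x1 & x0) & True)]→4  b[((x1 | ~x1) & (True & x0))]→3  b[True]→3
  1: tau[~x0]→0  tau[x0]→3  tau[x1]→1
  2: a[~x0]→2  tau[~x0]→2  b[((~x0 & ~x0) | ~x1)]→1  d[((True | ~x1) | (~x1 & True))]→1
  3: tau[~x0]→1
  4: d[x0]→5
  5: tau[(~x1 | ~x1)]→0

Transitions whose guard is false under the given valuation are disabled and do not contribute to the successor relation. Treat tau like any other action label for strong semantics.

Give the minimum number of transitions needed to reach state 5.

Breadth-first toward 5:
  Layer 0: {0}
  Layer 1: {3}
  Layer 2: {1}
5 never appears.

Answer: UNREACHABLE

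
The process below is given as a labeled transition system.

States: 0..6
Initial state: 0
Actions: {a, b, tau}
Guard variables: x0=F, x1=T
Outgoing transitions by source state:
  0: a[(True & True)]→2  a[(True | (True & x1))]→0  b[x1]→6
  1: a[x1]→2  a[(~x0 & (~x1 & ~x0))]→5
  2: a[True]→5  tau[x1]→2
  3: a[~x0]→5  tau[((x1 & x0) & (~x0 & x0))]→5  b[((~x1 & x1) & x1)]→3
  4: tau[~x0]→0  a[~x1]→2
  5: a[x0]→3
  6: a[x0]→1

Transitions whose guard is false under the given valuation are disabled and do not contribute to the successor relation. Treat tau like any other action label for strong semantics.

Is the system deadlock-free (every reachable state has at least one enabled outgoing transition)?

R = {0,2,5,6}
  0: a→0  a→2  b→6  [3 exit(s)]
  2: a→5  tau→2  [2 exit(s)]
  5: ∅  [no exit]
  6: ∅  [no exit]
trace reaching 5: a·a

Answer: DEADLOCK at state 5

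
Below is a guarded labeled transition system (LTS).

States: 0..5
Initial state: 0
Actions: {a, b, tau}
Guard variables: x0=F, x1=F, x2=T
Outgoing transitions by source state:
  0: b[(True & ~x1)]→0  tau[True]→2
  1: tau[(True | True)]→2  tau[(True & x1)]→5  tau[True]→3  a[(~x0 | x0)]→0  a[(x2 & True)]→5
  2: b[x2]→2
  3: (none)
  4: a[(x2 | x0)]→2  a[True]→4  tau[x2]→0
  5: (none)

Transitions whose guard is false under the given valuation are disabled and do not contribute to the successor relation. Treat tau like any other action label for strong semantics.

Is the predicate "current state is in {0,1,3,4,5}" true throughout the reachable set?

Safe = {0,1,3,4,5}
R = {0,2}
  0: ok
  2: ✗ unsafe
reach 2 via tau — violates

Answer: INVARIANT VIOLATED at state 2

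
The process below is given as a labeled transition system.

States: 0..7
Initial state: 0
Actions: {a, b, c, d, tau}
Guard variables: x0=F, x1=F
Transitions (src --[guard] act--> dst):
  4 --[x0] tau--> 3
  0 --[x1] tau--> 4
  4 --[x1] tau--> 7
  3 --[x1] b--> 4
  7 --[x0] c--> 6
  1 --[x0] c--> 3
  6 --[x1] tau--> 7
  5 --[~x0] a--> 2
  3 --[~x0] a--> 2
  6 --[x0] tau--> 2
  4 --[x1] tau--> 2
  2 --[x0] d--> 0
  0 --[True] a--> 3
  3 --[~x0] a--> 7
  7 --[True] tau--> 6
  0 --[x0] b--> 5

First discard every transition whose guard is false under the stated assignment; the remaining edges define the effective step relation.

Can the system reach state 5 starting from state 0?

Answer: UNREACHABLE

Trace:
After dropping false guards: 5 live edges.
L0 = {0}
L1 = {3}  total {0,3}
L2 = {2,7}  total {0,2,3,7}
L3 = {6}  total {0,2,3,6,7}
Reach set: {0,2,3,6,7}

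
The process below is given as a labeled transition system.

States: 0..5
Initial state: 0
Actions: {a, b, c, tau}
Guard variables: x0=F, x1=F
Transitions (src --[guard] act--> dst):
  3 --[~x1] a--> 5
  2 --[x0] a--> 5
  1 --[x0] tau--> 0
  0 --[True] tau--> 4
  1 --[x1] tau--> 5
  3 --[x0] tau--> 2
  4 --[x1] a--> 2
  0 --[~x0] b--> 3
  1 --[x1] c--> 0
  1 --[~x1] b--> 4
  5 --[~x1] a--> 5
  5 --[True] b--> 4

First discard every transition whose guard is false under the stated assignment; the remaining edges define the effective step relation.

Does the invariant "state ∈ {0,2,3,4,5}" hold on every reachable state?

Allowed set {0,2,3,4,5}
R = {0,3,4,5}
  0: safe
  3: safe
  4: safe
  5: safe

Answer: INVARIANT HOLDS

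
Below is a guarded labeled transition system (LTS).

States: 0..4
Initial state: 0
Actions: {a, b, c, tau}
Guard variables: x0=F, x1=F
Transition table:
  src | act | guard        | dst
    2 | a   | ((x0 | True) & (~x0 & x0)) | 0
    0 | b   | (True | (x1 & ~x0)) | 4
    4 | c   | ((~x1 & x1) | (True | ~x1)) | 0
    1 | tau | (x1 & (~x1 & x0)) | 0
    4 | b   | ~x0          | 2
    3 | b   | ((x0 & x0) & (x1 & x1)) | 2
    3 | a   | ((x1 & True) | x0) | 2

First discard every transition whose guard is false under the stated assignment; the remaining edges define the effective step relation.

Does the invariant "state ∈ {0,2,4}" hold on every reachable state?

Answer: INVARIANT HOLDS

Trace:
Safe = {0,2,4}
R = {0,2,4}
  0: ok
  2: ok
  4: ok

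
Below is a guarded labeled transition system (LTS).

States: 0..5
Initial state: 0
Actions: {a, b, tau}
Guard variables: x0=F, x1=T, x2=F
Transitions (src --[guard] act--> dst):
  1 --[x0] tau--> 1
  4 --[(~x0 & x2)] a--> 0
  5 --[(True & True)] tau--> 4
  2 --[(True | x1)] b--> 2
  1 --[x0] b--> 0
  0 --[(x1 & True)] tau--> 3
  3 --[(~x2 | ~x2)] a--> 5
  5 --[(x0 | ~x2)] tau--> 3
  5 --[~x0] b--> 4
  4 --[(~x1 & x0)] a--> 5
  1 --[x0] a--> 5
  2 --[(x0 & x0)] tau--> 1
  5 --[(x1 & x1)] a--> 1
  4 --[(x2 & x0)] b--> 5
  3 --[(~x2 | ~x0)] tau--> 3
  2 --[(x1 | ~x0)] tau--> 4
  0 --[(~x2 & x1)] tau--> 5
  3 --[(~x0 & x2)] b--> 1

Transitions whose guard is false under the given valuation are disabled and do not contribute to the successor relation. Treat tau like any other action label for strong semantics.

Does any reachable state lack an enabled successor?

Reachable = {0,1,3,4,5}
  0: tau→3  tau→5  [2 exit(s)]
  1: ∅  [deadlock]
  3: a→5  tau→3  [2 exit(s)]
  4: ∅  [deadlock]
  5: a→1  b→4  tau→3  tau→4  [4 exit(s)]
witness 1: tau·a

Answer: DEADLOCK at state 1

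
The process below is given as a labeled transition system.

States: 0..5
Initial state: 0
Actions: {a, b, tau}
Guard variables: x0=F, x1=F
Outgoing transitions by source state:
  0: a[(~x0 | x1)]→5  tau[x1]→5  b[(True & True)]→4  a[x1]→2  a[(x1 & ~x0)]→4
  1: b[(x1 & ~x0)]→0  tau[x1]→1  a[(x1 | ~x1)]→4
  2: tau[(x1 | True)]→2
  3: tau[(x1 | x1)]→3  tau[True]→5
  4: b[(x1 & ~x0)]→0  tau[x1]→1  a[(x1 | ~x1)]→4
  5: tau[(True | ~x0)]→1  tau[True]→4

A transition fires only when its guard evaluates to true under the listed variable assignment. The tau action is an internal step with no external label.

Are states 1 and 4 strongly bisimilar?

Compute ~ classes (split until stable):
  P[0] = {{0,1,2,3,4,5}}
  P[1] = {{0},{1,4},{2,3,5}}
  P[2] = {{0},{1,4},{2,3},{5}}
  P[3] = {{0},{1,4},{2},{3},{5}}
Fixed point at round 4; 5 class(es).
class of 1: {1,4}; class of 4: {1,4}

Answer: BISIMILAR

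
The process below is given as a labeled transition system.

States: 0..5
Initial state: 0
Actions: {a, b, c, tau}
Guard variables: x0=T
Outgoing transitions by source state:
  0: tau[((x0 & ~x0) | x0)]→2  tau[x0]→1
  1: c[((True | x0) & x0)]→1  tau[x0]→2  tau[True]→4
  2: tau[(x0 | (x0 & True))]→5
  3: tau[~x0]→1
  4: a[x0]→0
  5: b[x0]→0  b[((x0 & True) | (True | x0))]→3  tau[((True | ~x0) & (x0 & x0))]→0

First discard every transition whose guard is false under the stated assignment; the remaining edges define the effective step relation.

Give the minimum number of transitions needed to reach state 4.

BFS to 4:
  depth 0: {0}
  depth 1: {1,2}
  depth 2: {4,5}
first hit 4 at d=2 via tau·tau

Answer: 2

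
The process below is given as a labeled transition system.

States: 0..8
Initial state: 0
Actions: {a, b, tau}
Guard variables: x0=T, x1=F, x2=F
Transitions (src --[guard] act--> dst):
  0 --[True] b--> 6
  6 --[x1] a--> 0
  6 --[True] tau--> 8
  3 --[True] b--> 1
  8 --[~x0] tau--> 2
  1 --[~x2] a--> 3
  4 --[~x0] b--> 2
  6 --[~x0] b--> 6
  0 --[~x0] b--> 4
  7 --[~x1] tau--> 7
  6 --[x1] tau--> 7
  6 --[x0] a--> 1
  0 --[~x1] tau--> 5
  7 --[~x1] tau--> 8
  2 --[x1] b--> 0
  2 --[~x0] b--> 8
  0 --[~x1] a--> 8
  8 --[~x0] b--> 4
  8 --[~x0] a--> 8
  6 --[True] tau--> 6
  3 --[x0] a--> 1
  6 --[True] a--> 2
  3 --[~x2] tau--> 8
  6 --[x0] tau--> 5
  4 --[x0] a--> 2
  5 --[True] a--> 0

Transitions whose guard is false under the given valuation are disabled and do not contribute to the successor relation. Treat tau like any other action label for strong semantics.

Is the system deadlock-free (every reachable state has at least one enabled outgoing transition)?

Reachable = {0,1,2,3,5,6,8}
  0: a→8  b→6  tau→5  [3 out]
  1: a→3  [1 out]
  2: ∅  [deadlock]
  3: a→1  b→1  tau→8  [3 out]
  5: a→0  [1 out]
  6: a→1  a→2  tau→5  tau→6  tau→8  [5 out]
  8: ∅  [deadlock]
trace reaching 2: b·a

Answer: DEADLOCK at state 2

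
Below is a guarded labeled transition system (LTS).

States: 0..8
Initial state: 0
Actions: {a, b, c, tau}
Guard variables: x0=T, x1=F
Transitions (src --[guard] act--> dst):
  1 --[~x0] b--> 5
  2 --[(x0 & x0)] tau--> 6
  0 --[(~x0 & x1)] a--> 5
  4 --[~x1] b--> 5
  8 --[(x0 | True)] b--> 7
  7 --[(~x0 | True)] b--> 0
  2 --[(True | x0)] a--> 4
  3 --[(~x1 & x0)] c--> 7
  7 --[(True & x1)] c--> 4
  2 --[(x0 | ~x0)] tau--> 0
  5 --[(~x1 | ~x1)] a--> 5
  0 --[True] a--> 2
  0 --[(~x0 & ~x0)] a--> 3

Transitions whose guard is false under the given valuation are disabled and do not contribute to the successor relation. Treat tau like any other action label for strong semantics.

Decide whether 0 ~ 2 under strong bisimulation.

Answer: NOT BISIMILAR

Working:
Refine partition for ~:
  π0 = {{0,1,2,3,4,5,6,7,8}}
  π1 = {{0,5},{1,6},{2},{3},{4,7,8}}
  π2 = {{0},{1,6},{2},{3},{4,7},{5},{8}}
  π3 = {{0},{1,6},{2},{3},{4},{5},{7},{8}}
8 equivalence class(es) (converged in 4)
0∈{0}, 2∈{2}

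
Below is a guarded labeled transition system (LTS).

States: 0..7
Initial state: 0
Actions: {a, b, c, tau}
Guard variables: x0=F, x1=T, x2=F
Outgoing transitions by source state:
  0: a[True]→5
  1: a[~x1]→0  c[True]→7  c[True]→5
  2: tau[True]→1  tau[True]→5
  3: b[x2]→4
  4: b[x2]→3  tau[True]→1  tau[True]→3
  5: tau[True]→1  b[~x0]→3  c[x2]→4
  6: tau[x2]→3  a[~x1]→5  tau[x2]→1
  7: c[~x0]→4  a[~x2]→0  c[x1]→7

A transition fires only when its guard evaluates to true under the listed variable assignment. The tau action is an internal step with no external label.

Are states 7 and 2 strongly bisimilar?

Answer: NOT BISIMILAR

Working:
Refine partition for ~:
  π0 = {{0,1,2,3,4,5,6,7}}
  π1 = {{0},{1},{2,4},{3,6},{5},{7}}
  π2 = {{0},{1},{2},{3,6},{4},{5},{7}}
stable after 3 split(s): 7 block(s)
7∈{7}, 2∈{2}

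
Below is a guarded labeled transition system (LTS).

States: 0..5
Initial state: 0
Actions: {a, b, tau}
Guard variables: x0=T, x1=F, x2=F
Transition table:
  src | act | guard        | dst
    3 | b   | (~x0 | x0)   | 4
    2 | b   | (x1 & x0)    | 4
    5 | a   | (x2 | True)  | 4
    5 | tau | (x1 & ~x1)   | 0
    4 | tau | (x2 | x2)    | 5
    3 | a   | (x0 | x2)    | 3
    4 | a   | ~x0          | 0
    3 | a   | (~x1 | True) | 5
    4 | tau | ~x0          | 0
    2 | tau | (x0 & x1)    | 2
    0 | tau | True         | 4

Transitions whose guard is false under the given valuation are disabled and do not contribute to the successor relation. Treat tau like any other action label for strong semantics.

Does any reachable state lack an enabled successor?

Reach set: {0,4}
  0: tau→4  [1 out]
  4: ∅  [no exit]
witness 4: tau

Answer: DEADLOCK at state 4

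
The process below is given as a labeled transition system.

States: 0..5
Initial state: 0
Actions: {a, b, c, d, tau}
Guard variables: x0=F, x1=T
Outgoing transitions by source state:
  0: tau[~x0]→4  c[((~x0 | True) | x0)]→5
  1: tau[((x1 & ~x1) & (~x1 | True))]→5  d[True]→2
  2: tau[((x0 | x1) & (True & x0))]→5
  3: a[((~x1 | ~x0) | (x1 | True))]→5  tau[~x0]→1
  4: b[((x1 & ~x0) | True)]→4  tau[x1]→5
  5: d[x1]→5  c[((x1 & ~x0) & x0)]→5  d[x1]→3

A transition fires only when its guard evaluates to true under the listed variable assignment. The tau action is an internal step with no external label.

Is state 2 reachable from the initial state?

Guard filter leaves 9 enabled edge(s).
L0 = {0}
L1 = {4,5}  now seen {0,4,5}
L2 = {3}  now seen {0,3,4,5}
L3 = {1}  now seen {0,1,3,4,5}
L4 = {2}  now seen {0,1,2,3,4,5}
Reachable = {0,1,2,3,4,5}
Path to 2: c·d·tau·d

Answer: REACHABLE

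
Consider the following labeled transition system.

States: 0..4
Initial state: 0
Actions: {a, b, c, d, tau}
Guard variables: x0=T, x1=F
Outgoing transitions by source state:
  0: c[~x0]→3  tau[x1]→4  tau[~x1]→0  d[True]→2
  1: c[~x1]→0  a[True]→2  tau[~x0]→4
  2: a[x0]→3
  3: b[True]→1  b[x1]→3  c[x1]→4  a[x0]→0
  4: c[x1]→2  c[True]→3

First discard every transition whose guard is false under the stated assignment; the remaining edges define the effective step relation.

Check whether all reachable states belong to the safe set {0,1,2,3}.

Answer: INVARIANT HOLDS

Trace:
Safe = {0,1,2,3}
R = {0,1,2,3}
  0: ✓
  1: ✓
  2: ✓
  3: ✓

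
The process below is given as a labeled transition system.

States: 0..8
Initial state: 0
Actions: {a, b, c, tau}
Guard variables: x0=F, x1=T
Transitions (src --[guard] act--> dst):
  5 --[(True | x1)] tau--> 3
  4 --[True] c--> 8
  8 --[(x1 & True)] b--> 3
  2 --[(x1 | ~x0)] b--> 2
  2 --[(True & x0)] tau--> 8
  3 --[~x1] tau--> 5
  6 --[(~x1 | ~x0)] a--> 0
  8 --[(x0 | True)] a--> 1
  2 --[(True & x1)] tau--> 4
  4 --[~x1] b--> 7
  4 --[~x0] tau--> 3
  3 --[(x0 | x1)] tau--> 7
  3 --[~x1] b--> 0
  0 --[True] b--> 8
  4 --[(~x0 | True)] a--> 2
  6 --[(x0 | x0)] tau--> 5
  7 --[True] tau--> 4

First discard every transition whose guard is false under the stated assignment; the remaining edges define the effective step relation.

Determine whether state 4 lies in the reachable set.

Answer: REACHABLE

Analysis:
After dropping false guards: 12 live edges.
depth 0: {0}
depth 1: {8}  now seen {0,8}
depth 2: {1,3}  now seen {0,1,3,8}
depth 3: {7}  now seen {0,1,3,7,8}
depth 4: {4}  now seen {0,1,3,4,7,8}
depth 5: {2}  now seen {0,1,2,3,4,7,8}
Reach set: {0,1,2,3,4,7,8}
Path to 4: b·b·tau·tau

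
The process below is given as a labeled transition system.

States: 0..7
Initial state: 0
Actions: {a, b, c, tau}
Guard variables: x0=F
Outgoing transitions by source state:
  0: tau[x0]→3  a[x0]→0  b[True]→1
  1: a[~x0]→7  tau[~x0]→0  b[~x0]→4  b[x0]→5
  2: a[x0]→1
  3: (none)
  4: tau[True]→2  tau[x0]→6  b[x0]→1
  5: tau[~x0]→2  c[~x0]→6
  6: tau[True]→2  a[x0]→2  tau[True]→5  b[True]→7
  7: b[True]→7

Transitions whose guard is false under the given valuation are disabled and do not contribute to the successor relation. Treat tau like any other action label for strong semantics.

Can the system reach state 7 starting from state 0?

Answer: REACHABLE

Analysis:
Guard filter leaves 11 enabled edge(s).
depth 0: {0}
depth 1: {1}  cumulative {0,1}
depth 2: {4,7}  cumulative {0,1,4,7}
depth 3: {2}  cumulative {0,1,2,4,7}
R = {0,1,2,4,7}
trace reaching 7: b·a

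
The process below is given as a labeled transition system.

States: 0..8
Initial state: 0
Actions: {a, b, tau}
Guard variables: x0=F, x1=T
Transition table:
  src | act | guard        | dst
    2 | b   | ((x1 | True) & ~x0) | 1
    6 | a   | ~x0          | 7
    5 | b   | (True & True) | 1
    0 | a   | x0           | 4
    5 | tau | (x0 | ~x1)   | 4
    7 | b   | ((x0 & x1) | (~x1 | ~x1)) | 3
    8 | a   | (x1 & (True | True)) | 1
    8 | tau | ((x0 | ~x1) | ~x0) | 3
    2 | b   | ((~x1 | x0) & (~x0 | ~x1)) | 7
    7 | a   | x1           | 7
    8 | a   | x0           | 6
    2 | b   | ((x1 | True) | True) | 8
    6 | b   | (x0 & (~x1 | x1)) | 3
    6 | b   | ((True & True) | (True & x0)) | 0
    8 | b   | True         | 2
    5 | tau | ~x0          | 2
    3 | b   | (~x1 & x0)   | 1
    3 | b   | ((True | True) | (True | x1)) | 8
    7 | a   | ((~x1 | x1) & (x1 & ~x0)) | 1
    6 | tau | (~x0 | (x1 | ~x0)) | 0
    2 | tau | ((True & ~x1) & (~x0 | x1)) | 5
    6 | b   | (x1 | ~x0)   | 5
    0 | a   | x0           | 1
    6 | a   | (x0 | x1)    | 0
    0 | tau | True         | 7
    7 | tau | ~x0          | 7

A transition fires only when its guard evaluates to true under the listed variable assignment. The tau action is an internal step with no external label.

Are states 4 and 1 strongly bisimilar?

Answer: BISIMILAR

Trace:
Bisimulation quotient by refinement:
  P[0] = {{0,1,2,3,4,5,6,7,8}}
  P[1] = {{0},{1,4},{2,3},{5},{6,8},{7}}
  P[2] = {{0},{1,4},{2},{3},{5},{6},{7},{8}}
Fixed point at round 3; 8 class(es).
4∈{1,4}, 1∈{1,4}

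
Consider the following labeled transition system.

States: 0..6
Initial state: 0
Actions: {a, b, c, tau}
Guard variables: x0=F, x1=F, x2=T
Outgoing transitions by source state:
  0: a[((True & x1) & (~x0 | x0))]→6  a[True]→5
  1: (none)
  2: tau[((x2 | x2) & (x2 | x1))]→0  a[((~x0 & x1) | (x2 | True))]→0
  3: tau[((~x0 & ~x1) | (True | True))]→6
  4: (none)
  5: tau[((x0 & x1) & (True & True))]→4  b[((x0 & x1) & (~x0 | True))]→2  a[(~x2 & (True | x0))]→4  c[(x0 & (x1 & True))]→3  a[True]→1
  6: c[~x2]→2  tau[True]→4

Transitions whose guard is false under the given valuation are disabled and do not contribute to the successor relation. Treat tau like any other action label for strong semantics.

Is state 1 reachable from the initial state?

Answer: REACHABLE

Analysis:
After dropping false guards: 6 live edges.
depth 0: {0}
depth 1: {5}  now seen {0,5}
depth 2: {1}  now seen {0,1,5}
R = {0,1,5}
trace reaching 1: a·a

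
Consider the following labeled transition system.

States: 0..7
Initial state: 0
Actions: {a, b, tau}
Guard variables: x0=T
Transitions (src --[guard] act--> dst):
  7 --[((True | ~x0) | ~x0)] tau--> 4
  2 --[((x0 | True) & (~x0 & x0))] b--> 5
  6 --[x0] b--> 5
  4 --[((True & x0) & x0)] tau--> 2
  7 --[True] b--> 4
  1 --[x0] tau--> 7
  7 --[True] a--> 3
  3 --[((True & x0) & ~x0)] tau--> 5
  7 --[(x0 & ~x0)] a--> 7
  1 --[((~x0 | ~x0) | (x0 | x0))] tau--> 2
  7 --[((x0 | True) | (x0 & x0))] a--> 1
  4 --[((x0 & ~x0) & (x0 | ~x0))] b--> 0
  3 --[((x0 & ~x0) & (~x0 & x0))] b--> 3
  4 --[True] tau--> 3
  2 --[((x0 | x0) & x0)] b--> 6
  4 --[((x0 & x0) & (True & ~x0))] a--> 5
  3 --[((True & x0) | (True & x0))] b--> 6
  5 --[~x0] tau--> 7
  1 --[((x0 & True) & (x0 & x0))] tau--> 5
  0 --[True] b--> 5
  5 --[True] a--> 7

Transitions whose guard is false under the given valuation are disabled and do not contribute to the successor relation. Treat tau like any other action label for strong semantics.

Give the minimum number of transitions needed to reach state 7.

Answer: 2

Trace:
Breadth-first toward 7:
  Layer 0: {0}
  Layer 1: {5}
  Layer 2: {7}
depth(7)=2, e.g. b·a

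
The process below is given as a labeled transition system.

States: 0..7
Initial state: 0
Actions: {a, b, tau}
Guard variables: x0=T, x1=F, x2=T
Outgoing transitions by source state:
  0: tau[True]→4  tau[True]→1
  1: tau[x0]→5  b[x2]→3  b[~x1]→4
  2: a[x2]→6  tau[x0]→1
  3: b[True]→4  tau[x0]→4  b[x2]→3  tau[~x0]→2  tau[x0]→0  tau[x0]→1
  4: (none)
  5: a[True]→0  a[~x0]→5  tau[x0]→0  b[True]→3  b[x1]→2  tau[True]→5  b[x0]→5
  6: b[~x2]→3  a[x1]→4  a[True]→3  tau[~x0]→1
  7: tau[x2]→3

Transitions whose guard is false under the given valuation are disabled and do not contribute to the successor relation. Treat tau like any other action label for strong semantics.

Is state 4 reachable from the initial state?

Answer: REACHABLE

Analysis:
19 transition(s) survive guard evaluation.
depth 0: {0}
depth 1: {1,4}  cumulative {0,1,4}
depth 2: {3,5}  cumulative {0,1,3,4,5}
Reachable = {0,1,3,4,5}
trace reaching 4: tau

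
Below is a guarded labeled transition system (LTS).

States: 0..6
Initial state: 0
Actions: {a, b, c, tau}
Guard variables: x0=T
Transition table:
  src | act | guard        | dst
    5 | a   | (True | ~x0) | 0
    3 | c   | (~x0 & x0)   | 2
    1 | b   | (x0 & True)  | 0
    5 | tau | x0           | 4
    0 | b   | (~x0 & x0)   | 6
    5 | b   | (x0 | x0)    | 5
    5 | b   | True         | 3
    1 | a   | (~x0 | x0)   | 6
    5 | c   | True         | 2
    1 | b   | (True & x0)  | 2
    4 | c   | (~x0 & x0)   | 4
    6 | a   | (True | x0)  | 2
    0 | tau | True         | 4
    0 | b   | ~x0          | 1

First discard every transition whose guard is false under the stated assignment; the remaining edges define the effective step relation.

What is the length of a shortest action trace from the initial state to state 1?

BFS to 1:
  L0 = {0}
  L1 = {4}
1 never appears.

Answer: UNREACHABLE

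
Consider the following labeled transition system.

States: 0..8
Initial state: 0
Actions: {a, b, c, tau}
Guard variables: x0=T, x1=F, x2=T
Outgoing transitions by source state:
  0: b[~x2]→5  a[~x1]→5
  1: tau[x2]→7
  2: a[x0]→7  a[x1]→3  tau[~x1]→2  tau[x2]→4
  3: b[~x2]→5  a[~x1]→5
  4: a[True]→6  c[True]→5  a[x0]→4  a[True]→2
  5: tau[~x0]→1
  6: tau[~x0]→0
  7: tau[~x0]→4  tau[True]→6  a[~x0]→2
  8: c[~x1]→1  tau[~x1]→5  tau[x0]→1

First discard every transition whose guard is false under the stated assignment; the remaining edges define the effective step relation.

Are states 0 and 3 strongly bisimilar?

Compute ~ classes (split until stable):
  π0 = {{0,1,2,3,4,5,6,7,8}}
  π1 = {{0,3},{1,7},{2},{4},{5,6},{8}}
  π2 = {{0,3},{1},{2},{4},{5,6},{7},{8}}
stable after 3 split(s): 7 block(s)
class of 0: {0,3}; class of 3: {0,3}

Answer: BISIMILAR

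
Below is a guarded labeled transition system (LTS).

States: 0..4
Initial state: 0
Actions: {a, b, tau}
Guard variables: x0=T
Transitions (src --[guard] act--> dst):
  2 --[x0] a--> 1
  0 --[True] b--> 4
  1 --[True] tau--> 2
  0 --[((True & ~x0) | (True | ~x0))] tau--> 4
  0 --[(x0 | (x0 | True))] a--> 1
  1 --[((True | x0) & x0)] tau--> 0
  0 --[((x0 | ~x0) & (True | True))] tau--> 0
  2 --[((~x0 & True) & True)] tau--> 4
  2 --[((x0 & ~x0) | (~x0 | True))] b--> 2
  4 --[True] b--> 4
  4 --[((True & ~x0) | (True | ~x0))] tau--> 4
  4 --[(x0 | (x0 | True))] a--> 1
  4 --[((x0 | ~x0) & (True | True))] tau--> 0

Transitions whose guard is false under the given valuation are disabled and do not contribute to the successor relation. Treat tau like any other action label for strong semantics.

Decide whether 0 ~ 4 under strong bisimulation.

Answer: BISIMILAR

Analysis:
Bisimulation quotient by refinement:
  round 0: {{0,1,2,3,4}}
  round 1: {{0,4},{1},{2},{3}}
Fixed point at round 2; 4 class(es).
0∈{0,4}, 4∈{0,4}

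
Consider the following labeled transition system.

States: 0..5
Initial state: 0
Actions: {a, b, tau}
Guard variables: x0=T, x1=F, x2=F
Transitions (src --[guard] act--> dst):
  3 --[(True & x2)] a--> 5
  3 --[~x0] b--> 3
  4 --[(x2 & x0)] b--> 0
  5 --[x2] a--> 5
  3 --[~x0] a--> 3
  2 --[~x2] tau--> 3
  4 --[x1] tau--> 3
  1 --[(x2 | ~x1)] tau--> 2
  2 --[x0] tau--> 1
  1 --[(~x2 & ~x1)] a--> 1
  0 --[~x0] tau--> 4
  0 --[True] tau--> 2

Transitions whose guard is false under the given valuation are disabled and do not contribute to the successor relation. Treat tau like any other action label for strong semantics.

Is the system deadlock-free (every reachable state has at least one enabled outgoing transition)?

Answer: DEADLOCK at state 3

Analysis:
R = {0,1,2,3}
  0: tau→2  [1 out]
  1: a→1  tau→2  [2 out]
  2: tau→1  tau→3  [2 out]
  3: ∅  [no exit]
trace reaching 3: tau·tau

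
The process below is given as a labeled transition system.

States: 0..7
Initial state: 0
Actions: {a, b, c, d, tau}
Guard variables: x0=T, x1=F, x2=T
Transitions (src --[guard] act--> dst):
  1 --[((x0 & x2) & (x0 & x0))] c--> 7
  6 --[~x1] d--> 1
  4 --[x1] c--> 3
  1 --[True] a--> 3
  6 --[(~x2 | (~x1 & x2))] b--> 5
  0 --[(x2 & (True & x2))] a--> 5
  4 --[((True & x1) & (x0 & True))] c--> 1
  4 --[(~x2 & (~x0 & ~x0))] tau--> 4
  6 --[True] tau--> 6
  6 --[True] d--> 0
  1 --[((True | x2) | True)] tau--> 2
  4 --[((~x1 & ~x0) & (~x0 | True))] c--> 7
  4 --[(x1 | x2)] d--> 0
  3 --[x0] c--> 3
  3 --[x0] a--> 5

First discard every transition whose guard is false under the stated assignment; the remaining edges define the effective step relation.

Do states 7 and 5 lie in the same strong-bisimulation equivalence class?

Refine partition for ~:
  P[0] = {{0,1,2,3,4,5,6,7}}
  P[1] = {{0},{1},{2,5,7},{3},{4},{6}}
Fixed point at round 2; 6 class(es).
[7]={2,5,7}  [5]={2,5,7}

Answer: BISIMILAR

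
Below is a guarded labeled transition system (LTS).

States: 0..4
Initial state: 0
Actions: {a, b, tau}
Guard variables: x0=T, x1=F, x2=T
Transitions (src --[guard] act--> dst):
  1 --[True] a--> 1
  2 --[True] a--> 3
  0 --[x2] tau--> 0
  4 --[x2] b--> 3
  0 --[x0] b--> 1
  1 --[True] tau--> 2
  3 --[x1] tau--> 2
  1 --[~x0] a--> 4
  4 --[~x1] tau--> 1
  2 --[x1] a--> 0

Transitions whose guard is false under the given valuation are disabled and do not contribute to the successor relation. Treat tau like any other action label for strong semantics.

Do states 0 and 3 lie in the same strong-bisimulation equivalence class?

Answer: NOT BISIMILAR

Analysis:
Refine partition for ~:
  π0 = {{0,1,2,3,4}}
  π1 = {{0,4},{1},{2},{3}}
  π2 = {{0},{1},{2},{3},{4}}
Fixed point at round 3; 5 class(es).
[0]={0}  [3]={3}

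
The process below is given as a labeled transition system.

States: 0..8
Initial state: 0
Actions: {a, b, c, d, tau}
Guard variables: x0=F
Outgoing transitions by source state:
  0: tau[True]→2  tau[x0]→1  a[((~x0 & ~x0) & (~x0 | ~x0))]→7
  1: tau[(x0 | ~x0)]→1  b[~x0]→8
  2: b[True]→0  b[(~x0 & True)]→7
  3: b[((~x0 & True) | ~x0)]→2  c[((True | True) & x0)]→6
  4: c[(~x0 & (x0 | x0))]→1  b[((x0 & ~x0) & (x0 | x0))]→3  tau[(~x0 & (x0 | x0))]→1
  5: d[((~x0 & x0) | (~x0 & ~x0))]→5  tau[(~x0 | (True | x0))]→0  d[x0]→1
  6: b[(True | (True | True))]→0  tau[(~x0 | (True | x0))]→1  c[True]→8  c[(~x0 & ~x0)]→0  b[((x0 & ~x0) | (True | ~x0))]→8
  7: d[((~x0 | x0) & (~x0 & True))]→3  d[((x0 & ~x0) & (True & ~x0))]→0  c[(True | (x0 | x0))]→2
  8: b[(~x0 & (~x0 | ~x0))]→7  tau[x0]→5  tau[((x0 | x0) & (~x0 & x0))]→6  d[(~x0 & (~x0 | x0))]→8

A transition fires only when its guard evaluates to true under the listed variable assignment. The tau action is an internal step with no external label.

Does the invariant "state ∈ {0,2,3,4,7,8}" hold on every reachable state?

Safe = {0,2,3,4,7,8}
Reachable = {0,2,3,7}
  0: safe
  2: safe
  3: safe
  7: safe

Answer: INVARIANT HOLDS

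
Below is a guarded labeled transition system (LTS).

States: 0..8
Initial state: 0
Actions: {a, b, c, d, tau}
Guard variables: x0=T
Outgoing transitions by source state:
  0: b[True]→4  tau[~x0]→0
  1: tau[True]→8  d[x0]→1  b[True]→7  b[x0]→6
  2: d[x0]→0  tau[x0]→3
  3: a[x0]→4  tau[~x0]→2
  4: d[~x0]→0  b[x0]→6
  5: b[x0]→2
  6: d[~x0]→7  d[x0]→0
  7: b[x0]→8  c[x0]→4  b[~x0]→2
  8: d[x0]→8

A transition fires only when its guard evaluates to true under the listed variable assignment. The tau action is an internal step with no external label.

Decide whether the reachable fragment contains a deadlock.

R = {0,4,6}
  0: b→4  [1 out]
  4: b→6  [1 out]
  6: d→0  [1 out]

Answer: DEADLOCK-FREE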